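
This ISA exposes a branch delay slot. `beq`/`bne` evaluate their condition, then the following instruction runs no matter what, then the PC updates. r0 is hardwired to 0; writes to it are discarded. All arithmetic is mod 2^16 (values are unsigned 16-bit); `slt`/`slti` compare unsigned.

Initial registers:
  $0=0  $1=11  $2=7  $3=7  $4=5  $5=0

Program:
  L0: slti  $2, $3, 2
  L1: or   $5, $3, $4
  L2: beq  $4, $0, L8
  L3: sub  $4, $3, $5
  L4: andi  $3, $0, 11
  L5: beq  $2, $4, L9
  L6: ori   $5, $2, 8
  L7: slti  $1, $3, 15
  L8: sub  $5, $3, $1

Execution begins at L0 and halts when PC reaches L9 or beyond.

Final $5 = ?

PC=0  slti  $2, $3, 2        | $0=0 $1=11 $2=0 $3=7 $4=5 $5=0
PC=1  or   $5, $3, $4        | $0=0 $1=11 $2=0 $3=7 $4=5 $5=7
PC=2  beq  $4, $0, L8        | $0=0 $1=11 $2=0 $3=7 $4=5 $5=7  [not taken]
PC=3  sub  $4, $3, $5        | $0=0 $1=11 $2=0 $3=7 $4=0 $5=7
PC=4  andi  $3, $0, 11       | $0=0 $1=11 $2=0 $3=0 $4=0 $5=7
PC=5  beq  $2, $4, L9        | $0=0 $1=11 $2=0 $3=0 $4=0 $5=7  [TAKEN]
PC=6  ori   $5, $2, 8        | $0=0 $1=11 $2=0 $3=0 $4=0 $5=8

8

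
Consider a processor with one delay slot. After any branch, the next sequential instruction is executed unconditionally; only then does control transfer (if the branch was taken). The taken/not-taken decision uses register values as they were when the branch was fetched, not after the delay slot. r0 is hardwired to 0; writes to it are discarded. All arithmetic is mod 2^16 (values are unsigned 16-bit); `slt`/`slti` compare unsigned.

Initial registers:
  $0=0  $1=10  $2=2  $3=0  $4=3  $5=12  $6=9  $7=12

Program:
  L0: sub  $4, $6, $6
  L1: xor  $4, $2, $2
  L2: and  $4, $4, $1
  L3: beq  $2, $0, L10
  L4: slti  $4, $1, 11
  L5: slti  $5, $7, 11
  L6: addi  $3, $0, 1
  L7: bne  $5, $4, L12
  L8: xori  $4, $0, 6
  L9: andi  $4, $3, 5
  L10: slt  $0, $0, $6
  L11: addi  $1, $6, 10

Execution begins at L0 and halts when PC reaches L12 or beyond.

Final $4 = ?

[0] sub  $4, $6, $6  →  {$0:0, $1:10, $2:2, $3:0, $4:0, $5:12, $6:9, $7:12}
[1] xor  $4, $2, $2  →  {$0:0, $1:10, $2:2, $3:0, $4:0, $5:12, $6:9, $7:12}
[2] and  $4, $4, $1  →  {$0:0, $1:10, $2:2, $3:0, $4:0, $5:12, $6:9, $7:12}
[3] beq  $2, $0, L10  →  {$0:0, $1:10, $2:2, $3:0, $4:0, $5:12, $6:9, $7:12}  ⟨branch fallthrough⟩
[4] slti  $4, $1, 11  →  {$0:0, $1:10, $2:2, $3:0, $4:1, $5:12, $6:9, $7:12}
[5] slti  $5, $7, 11  →  {$0:0, $1:10, $2:2, $3:0, $4:1, $5:0, $6:9, $7:12}
[6] addi  $3, $0, 1  →  {$0:0, $1:10, $2:2, $3:1, $4:1, $5:0, $6:9, $7:12}
[7] bne  $5, $4, L12  →  {$0:0, $1:10, $2:2, $3:1, $4:1, $5:0, $6:9, $7:12}  ⟨branch taken⟩
[8] xori  $4, $0, 6  →  {$0:0, $1:10, $2:2, $3:1, $4:6, $5:0, $6:9, $7:12}

6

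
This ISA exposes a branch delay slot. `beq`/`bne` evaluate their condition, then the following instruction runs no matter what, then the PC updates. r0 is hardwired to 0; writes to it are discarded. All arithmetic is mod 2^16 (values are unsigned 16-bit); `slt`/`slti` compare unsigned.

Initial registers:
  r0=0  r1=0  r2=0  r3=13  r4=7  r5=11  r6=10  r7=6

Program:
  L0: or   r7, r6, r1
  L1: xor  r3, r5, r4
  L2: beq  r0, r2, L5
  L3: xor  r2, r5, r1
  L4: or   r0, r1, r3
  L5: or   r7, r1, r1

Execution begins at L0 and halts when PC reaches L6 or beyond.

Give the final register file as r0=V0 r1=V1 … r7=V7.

r0=0 r1=0 r2=11 r3=12 r4=7 r5=11 r6=10 r7=0

[0] or   r7, r6, r1  →  {r0:0, r1:0, r2:0, r3:13, r4:7, r5:11, r6:10, r7:10}
[1] xor  r3, r5, r4  →  {r0:0, r1:0, r2:0, r3:12, r4:7, r5:11, r6:10, r7:10}
[2] beq  r0, r2, L5  →  {r0:0, r1:0, r2:0, r3:12, r4:7, r5:11, r6:10, r7:10}  ⟨branch taken⟩
[3] xor  r2, r5, r1  →  {r0:0, r1:0, r2:11, r3:12, r4:7, r5:11, r6:10, r7:10}
[5] or   r7, r1, r1  →  {r0:0, r1:0, r2:11, r3:12, r4:7, r5:11, r6:10, r7:0}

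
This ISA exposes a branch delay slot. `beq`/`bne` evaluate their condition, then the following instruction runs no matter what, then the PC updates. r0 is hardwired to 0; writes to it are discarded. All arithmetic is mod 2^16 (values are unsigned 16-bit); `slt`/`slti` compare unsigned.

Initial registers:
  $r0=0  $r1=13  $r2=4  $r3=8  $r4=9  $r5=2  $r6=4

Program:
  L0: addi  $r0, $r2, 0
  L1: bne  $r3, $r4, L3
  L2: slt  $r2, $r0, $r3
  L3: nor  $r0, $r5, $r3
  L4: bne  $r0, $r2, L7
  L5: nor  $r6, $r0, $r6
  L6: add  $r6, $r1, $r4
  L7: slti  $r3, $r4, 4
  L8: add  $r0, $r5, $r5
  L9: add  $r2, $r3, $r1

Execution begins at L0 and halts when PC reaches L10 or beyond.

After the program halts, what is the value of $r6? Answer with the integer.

65531

[0] addi  $r0, $r2, 0  →  {$r0:0, $r1:13, $r2:4, $r3:8, $r4:9, $r5:2, $r6:4}
[1] bne  $r3, $r4, L3  →  {$r0:0, $r1:13, $r2:4, $r3:8, $r4:9, $r5:2, $r6:4}  ⟨branch taken⟩
[2] slt  $r2, $r0, $r3  →  {$r0:0, $r1:13, $r2:1, $r3:8, $r4:9, $r5:2, $r6:4}
[3] nor  $r0, $r5, $r3  →  {$r0:0, $r1:13, $r2:1, $r3:8, $r4:9, $r5:2, $r6:4}
[4] bne  $r0, $r2, L7  →  {$r0:0, $r1:13, $r2:1, $r3:8, $r4:9, $r5:2, $r6:4}  ⟨branch taken⟩
[5] nor  $r6, $r0, $r6  →  {$r0:0, $r1:13, $r2:1, $r3:8, $r4:9, $r5:2, $r6:65531}
[7] slti  $r3, $r4, 4  →  {$r0:0, $r1:13, $r2:1, $r3:0, $r4:9, $r5:2, $r6:65531}
[8] add  $r0, $r5, $r5  →  {$r0:0, $r1:13, $r2:1, $r3:0, $r4:9, $r5:2, $r6:65531}
[9] add  $r2, $r3, $r1  →  {$r0:0, $r1:13, $r2:13, $r3:0, $r4:9, $r5:2, $r6:65531}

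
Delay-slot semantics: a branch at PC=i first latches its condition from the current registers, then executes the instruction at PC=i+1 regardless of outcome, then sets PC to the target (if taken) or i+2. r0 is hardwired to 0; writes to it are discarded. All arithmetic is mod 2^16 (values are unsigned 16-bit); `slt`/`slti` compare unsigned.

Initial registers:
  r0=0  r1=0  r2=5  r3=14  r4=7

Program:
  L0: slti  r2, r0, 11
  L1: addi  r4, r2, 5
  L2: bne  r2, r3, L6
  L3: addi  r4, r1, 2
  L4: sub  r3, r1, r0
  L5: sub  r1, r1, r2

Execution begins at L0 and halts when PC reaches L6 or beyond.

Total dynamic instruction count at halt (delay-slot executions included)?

4

  step pc=0: slti  r2, r0, 11  regs=(0,0,1,14,7)
  step pc=1: addi  r4, r2, 5  regs=(0,0,1,14,6)
  step pc=2: bne  r2, r3, L6  cond=T  regs=(0,0,1,14,6)
  step pc=3: addi  r4, r1, 2  regs=(0,0,1,14,2)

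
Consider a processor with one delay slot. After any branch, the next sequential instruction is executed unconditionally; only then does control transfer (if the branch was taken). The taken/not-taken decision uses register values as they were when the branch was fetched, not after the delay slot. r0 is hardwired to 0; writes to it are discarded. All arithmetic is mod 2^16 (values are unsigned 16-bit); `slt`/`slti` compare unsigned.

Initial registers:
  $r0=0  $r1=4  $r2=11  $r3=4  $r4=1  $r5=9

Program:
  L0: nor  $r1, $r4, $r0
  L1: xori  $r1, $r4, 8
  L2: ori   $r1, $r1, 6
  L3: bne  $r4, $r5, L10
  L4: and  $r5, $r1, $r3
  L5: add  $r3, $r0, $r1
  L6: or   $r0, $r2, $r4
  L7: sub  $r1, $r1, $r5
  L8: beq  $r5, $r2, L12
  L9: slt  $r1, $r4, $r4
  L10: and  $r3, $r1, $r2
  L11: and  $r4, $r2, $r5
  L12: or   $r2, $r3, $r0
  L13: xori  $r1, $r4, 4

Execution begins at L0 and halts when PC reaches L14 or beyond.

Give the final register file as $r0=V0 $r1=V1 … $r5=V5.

$r0=0 $r1=4 $r2=11 $r3=11 $r4=0 $r5=4

  step pc=0: nor  $r1, $r4, $r0  regs=(0,65534,11,4,1,9)
  step pc=1: xori  $r1, $r4, 8  regs=(0,9,11,4,1,9)
  step pc=2: ori   $r1, $r1, 6  regs=(0,15,11,4,1,9)
  step pc=3: bne  $r4, $r5, L10  cond=T  regs=(0,15,11,4,1,9)
  step pc=4: and  $r5, $r1, $r3  regs=(0,15,11,4,1,4)
  step pc=10: and  $r3, $r1, $r2  regs=(0,15,11,11,1,4)
  step pc=11: and  $r4, $r2, $r5  regs=(0,15,11,11,0,4)
  step pc=12: or   $r2, $r3, $r0  regs=(0,15,11,11,0,4)
  step pc=13: xori  $r1, $r4, 4  regs=(0,4,11,11,0,4)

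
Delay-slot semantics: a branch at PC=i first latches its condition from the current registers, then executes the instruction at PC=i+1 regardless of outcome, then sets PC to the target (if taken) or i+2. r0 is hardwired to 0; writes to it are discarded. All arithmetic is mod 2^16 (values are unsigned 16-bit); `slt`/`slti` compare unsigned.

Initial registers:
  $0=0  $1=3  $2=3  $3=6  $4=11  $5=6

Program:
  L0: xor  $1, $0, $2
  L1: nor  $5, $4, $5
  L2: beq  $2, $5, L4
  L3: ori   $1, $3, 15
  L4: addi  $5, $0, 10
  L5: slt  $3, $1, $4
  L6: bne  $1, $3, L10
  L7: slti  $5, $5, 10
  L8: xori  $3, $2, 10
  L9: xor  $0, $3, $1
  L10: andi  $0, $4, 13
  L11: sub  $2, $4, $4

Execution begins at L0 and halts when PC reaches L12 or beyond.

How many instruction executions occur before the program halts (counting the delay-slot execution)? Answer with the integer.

  step pc=0: xor  $1, $0, $2  regs=(0,3,3,6,11,6)
  step pc=1: nor  $5, $4, $5  regs=(0,3,3,6,11,65520)
  step pc=2: beq  $2, $5, L4  cond=F  regs=(0,3,3,6,11,65520)
  step pc=3: ori   $1, $3, 15  regs=(0,15,3,6,11,65520)
  step pc=4: addi  $5, $0, 10  regs=(0,15,3,6,11,10)
  step pc=5: slt  $3, $1, $4  regs=(0,15,3,0,11,10)
  step pc=6: bne  $1, $3, L10  cond=T  regs=(0,15,3,0,11,10)
  step pc=7: slti  $5, $5, 10  regs=(0,15,3,0,11,0)
  step pc=10: andi  $0, $4, 13  regs=(0,15,3,0,11,0)
  step pc=11: sub  $2, $4, $4  regs=(0,15,0,0,11,0)

10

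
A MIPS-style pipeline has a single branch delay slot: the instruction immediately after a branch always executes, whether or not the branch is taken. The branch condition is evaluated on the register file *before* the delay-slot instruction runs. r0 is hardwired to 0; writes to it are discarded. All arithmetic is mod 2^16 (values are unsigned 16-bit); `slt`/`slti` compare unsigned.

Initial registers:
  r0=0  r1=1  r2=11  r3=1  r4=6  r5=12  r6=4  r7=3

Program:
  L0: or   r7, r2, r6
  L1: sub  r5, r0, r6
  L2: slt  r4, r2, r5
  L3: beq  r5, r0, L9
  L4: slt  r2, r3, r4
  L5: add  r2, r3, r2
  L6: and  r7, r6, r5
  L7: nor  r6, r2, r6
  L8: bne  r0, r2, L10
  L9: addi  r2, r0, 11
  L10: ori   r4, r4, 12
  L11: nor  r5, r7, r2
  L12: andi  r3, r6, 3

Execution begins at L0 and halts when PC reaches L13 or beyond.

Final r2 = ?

  step pc=0: or   r7, r2, r6  regs=(0,1,11,1,6,12,4,15)
  step pc=1: sub  r5, r0, r6  regs=(0,1,11,1,6,65532,4,15)
  step pc=2: slt  r4, r2, r5  regs=(0,1,11,1,1,65532,4,15)
  step pc=3: beq  r5, r0, L9  cond=F  regs=(0,1,11,1,1,65532,4,15)
  step pc=4: slt  r2, r3, r4  regs=(0,1,0,1,1,65532,4,15)
  step pc=5: add  r2, r3, r2  regs=(0,1,1,1,1,65532,4,15)
  step pc=6: and  r7, r6, r5  regs=(0,1,1,1,1,65532,4,4)
  step pc=7: nor  r6, r2, r6  regs=(0,1,1,1,1,65532,65530,4)
  step pc=8: bne  r0, r2, L10  cond=T  regs=(0,1,1,1,1,65532,65530,4)
  step pc=9: addi  r2, r0, 11  regs=(0,1,11,1,1,65532,65530,4)
  step pc=10: ori   r4, r4, 12  regs=(0,1,11,1,13,65532,65530,4)
  step pc=11: nor  r5, r7, r2  regs=(0,1,11,1,13,65520,65530,4)
  step pc=12: andi  r3, r6, 3  regs=(0,1,11,2,13,65520,65530,4)

11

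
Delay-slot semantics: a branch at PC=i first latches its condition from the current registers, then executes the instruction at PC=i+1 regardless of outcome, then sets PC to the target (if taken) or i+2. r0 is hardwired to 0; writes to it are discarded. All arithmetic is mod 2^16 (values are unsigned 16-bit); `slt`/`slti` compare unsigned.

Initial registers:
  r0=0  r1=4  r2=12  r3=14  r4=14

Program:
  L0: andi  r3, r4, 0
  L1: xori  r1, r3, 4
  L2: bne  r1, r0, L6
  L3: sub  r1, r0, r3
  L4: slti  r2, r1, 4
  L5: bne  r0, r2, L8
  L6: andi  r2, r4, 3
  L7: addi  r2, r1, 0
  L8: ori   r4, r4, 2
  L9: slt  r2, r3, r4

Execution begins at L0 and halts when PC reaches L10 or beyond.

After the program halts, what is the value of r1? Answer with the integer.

  step pc=0: andi  r3, r4, 0  regs=(0,4,12,0,14)
  step pc=1: xori  r1, r3, 4  regs=(0,4,12,0,14)
  step pc=2: bne  r1, r0, L6  cond=T  regs=(0,4,12,0,14)
  step pc=3: sub  r1, r0, r3  regs=(0,0,12,0,14)
  step pc=6: andi  r2, r4, 3  regs=(0,0,2,0,14)
  step pc=7: addi  r2, r1, 0  regs=(0,0,0,0,14)
  step pc=8: ori   r4, r4, 2  regs=(0,0,0,0,14)
  step pc=9: slt  r2, r3, r4  regs=(0,0,1,0,14)

0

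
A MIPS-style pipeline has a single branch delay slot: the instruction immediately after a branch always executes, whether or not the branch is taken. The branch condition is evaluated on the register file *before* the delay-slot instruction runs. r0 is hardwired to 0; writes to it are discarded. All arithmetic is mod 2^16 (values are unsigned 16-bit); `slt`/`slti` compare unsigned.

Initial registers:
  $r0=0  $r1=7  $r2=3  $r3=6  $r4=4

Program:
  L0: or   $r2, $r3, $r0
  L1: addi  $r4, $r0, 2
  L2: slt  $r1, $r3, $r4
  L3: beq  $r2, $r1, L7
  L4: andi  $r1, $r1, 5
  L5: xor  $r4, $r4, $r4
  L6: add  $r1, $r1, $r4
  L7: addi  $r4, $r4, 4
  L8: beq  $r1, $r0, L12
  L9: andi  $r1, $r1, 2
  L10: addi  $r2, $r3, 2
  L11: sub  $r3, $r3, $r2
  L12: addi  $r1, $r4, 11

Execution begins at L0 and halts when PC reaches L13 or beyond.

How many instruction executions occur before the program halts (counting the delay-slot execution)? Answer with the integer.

11

PC=0  or   $r2, $r3, $r0     | $r0=0 $r1=7 $r2=6 $r3=6 $r4=4
PC=1  addi  $r4, $r0, 2      | $r0=0 $r1=7 $r2=6 $r3=6 $r4=2
PC=2  slt  $r1, $r3, $r4     | $r0=0 $r1=0 $r2=6 $r3=6 $r4=2
PC=3  beq  $r2, $r1, L7      | $r0=0 $r1=0 $r2=6 $r3=6 $r4=2  [not taken]
PC=4  andi  $r1, $r1, 5      | $r0=0 $r1=0 $r2=6 $r3=6 $r4=2
PC=5  xor  $r4, $r4, $r4     | $r0=0 $r1=0 $r2=6 $r3=6 $r4=0
PC=6  add  $r1, $r1, $r4     | $r0=0 $r1=0 $r2=6 $r3=6 $r4=0
PC=7  addi  $r4, $r4, 4      | $r0=0 $r1=0 $r2=6 $r3=6 $r4=4
PC=8  beq  $r1, $r0, L12     | $r0=0 $r1=0 $r2=6 $r3=6 $r4=4  [TAKEN]
PC=9  andi  $r1, $r1, 2      | $r0=0 $r1=0 $r2=6 $r3=6 $r4=4
PC=12 addi  $r1, $r4, 11     | $r0=0 $r1=15 $r2=6 $r3=6 $r4=4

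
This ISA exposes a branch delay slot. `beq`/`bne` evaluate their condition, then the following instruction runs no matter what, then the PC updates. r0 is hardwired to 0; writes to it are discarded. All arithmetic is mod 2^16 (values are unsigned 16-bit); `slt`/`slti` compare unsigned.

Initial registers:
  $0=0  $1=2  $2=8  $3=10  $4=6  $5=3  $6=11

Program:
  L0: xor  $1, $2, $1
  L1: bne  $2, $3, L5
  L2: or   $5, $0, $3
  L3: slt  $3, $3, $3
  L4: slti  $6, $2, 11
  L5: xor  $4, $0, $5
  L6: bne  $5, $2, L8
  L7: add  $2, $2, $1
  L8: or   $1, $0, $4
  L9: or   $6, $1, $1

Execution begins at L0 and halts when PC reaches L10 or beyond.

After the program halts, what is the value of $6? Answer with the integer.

  step pc=0: xor  $1, $2, $1  regs=(0,10,8,10,6,3,11)
  step pc=1: bne  $2, $3, L5  cond=T  regs=(0,10,8,10,6,3,11)
  step pc=2: or   $5, $0, $3  regs=(0,10,8,10,6,10,11)
  step pc=5: xor  $4, $0, $5  regs=(0,10,8,10,10,10,11)
  step pc=6: bne  $5, $2, L8  cond=T  regs=(0,10,8,10,10,10,11)
  step pc=7: add  $2, $2, $1  regs=(0,10,18,10,10,10,11)
  step pc=8: or   $1, $0, $4  regs=(0,10,18,10,10,10,11)
  step pc=9: or   $6, $1, $1  regs=(0,10,18,10,10,10,10)

10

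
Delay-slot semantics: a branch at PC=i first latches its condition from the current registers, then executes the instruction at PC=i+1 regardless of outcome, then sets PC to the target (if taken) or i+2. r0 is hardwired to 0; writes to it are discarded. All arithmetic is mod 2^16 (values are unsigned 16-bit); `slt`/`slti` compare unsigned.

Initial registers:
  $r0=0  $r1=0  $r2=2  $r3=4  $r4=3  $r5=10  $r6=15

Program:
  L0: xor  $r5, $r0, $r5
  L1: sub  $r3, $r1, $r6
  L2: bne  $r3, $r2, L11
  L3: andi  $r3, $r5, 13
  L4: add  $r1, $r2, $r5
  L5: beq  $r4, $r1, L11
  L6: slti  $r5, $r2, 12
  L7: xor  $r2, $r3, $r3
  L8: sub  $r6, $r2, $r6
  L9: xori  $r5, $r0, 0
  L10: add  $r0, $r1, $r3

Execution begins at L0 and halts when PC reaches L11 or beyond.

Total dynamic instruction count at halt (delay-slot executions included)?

#0 xor  $r5, $r0, $r5 ; 0/0/2/4/3/10/15
#1 sub  $r3, $r1, $r6 ; 0/0/2/65521/3/10/15
#2 bne  $r3, $r2, L11 ; 0/0/2/65521/3/10/15 ; →target
#3 andi  $r3, $r5, 13 ; 0/0/2/8/3/10/15

4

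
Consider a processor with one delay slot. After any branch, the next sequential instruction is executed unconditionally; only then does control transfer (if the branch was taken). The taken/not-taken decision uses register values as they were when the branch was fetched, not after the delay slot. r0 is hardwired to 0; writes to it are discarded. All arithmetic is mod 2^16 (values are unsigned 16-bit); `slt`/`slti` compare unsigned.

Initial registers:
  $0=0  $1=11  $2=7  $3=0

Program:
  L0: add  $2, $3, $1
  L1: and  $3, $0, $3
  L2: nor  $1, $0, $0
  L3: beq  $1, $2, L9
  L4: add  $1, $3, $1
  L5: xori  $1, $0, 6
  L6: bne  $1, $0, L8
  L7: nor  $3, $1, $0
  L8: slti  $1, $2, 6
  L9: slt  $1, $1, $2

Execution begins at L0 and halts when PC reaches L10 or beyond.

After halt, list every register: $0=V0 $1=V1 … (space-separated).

$0=0 $1=1 $2=11 $3=65529

PC=0  add  $2, $3, $1        | $0=0 $1=11 $2=11 $3=0
PC=1  and  $3, $0, $3        | $0=0 $1=11 $2=11 $3=0
PC=2  nor  $1, $0, $0        | $0=0 $1=65535 $2=11 $3=0
PC=3  beq  $1, $2, L9        | $0=0 $1=65535 $2=11 $3=0  [not taken]
PC=4  add  $1, $3, $1        | $0=0 $1=65535 $2=11 $3=0
PC=5  xori  $1, $0, 6        | $0=0 $1=6 $2=11 $3=0
PC=6  bne  $1, $0, L8        | $0=0 $1=6 $2=11 $3=0  [TAKEN]
PC=7  nor  $3, $1, $0        | $0=0 $1=6 $2=11 $3=65529
PC=8  slti  $1, $2, 6        | $0=0 $1=0 $2=11 $3=65529
PC=9  slt  $1, $1, $2        | $0=0 $1=1 $2=11 $3=65529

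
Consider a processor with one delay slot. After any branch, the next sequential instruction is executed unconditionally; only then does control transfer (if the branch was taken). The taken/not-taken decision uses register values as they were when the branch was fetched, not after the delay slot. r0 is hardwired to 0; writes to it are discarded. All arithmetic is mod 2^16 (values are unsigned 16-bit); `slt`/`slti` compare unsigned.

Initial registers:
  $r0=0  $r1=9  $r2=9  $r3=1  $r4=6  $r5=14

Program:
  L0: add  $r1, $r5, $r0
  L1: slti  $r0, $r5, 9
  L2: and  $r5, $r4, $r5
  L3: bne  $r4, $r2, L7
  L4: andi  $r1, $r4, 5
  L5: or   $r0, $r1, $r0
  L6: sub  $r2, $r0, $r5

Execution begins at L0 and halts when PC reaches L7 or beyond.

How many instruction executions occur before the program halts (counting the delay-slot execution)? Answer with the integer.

5

#0 add  $r1, $r5, $r0 ; 0/14/9/1/6/14
#1 slti  $r0, $r5, 9 ; 0/14/9/1/6/14
#2 and  $r5, $r4, $r5 ; 0/14/9/1/6/6
#3 bne  $r4, $r2, L7 ; 0/14/9/1/6/6 ; →target
#4 andi  $r1, $r4, 5 ; 0/4/9/1/6/6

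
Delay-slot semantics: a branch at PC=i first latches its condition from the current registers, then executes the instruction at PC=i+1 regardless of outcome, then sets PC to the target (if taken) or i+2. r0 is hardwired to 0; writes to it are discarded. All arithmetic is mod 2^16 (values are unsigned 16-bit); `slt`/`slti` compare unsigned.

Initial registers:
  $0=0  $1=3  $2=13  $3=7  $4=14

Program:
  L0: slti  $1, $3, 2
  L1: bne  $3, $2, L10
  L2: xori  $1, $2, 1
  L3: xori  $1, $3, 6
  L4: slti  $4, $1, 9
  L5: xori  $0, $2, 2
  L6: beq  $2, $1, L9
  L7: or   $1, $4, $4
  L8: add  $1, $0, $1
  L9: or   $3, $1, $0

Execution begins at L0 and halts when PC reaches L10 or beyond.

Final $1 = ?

12

#0 slti  $1, $3, 2 ; 0/0/13/7/14
#1 bne  $3, $2, L10 ; 0/0/13/7/14 ; →target
#2 xori  $1, $2, 1 ; 0/12/13/7/14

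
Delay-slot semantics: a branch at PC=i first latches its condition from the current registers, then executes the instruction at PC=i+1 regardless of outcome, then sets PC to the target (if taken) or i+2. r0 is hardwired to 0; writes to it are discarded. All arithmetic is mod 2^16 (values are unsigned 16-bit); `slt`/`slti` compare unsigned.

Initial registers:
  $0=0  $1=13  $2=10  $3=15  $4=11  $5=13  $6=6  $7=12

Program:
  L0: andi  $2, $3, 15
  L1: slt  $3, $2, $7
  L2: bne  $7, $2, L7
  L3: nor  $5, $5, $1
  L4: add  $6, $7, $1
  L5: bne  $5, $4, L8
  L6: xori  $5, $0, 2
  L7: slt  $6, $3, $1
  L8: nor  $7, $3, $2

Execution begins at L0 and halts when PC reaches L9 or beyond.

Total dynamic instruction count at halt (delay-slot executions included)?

#0 andi  $2, $3, 15 ; 0/13/15/15/11/13/6/12
#1 slt  $3, $2, $7 ; 0/13/15/0/11/13/6/12
#2 bne  $7, $2, L7 ; 0/13/15/0/11/13/6/12 ; →target
#3 nor  $5, $5, $1 ; 0/13/15/0/11/65522/6/12
#7 slt  $6, $3, $1 ; 0/13/15/0/11/65522/1/12
#8 nor  $7, $3, $2 ; 0/13/15/0/11/65522/1/65520

6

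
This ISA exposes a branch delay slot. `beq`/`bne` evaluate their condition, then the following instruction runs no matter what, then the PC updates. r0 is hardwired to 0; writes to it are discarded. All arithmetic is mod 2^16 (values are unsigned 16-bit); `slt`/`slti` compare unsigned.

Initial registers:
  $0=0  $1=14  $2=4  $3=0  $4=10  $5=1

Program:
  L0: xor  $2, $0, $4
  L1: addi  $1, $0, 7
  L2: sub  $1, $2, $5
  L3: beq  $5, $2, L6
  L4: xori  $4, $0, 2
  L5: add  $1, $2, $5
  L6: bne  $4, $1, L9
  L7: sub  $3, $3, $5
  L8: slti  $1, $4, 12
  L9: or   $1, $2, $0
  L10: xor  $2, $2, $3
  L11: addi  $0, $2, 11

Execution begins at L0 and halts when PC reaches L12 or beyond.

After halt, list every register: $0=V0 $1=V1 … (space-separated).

PC=0  xor  $2, $0, $4        | $0=0 $1=14 $2=10 $3=0 $4=10 $5=1
PC=1  addi  $1, $0, 7        | $0=0 $1=7 $2=10 $3=0 $4=10 $5=1
PC=2  sub  $1, $2, $5        | $0=0 $1=9 $2=10 $3=0 $4=10 $5=1
PC=3  beq  $5, $2, L6        | $0=0 $1=9 $2=10 $3=0 $4=10 $5=1  [not taken]
PC=4  xori  $4, $0, 2        | $0=0 $1=9 $2=10 $3=0 $4=2 $5=1
PC=5  add  $1, $2, $5        | $0=0 $1=11 $2=10 $3=0 $4=2 $5=1
PC=6  bne  $4, $1, L9        | $0=0 $1=11 $2=10 $3=0 $4=2 $5=1  [TAKEN]
PC=7  sub  $3, $3, $5        | $0=0 $1=11 $2=10 $3=65535 $4=2 $5=1
PC=9  or   $1, $2, $0        | $0=0 $1=10 $2=10 $3=65535 $4=2 $5=1
PC=10 xor  $2, $2, $3        | $0=0 $1=10 $2=65525 $3=65535 $4=2 $5=1
PC=11 addi  $0, $2, 11       | $0=0 $1=10 $2=65525 $3=65535 $4=2 $5=1

$0=0 $1=10 $2=65525 $3=65535 $4=2 $5=1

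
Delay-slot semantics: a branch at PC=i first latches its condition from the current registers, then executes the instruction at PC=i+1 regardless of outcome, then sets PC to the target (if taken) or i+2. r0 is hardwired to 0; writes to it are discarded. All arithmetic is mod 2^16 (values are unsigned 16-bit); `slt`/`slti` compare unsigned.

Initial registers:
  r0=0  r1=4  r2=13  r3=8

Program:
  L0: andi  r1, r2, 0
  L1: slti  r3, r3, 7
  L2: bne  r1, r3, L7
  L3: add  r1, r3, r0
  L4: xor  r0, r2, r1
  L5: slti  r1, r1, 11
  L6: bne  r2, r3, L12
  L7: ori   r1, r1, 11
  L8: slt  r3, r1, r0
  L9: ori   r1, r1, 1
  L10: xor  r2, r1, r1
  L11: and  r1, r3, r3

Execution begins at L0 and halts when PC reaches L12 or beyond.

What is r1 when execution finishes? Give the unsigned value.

[0] andi  r1, r2, 0  →  {r0:0, r1:0, r2:13, r3:8}
[1] slti  r3, r3, 7  →  {r0:0, r1:0, r2:13, r3:0}
[2] bne  r1, r3, L7  →  {r0:0, r1:0, r2:13, r3:0}  ⟨branch fallthrough⟩
[3] add  r1, r3, r0  →  {r0:0, r1:0, r2:13, r3:0}
[4] xor  r0, r2, r1  →  {r0:0, r1:0, r2:13, r3:0}
[5] slti  r1, r1, 11  →  {r0:0, r1:1, r2:13, r3:0}
[6] bne  r2, r3, L12  →  {r0:0, r1:1, r2:13, r3:0}  ⟨branch taken⟩
[7] ori   r1, r1, 11  →  {r0:0, r1:11, r2:13, r3:0}

11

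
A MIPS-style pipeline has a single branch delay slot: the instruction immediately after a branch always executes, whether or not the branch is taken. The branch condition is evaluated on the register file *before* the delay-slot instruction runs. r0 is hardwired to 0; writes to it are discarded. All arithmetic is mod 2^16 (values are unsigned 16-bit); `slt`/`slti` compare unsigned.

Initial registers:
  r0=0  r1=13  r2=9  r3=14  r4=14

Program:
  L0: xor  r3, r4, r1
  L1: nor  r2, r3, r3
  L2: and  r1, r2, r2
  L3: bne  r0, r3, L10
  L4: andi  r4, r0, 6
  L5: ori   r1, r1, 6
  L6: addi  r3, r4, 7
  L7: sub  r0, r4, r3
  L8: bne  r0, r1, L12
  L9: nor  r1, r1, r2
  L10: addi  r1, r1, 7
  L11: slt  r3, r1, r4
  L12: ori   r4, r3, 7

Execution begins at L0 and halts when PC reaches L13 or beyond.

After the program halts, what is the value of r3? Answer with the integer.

0

PC=0  xor  r3, r4, r1        | r0=0 r1=13 r2=9 r3=3 r4=14
PC=1  nor  r2, r3, r3        | r0=0 r1=13 r2=65532 r3=3 r4=14
PC=2  and  r1, r2, r2        | r0=0 r1=65532 r2=65532 r3=3 r4=14
PC=3  bne  r0, r3, L10       | r0=0 r1=65532 r2=65532 r3=3 r4=14  [TAKEN]
PC=4  andi  r4, r0, 6        | r0=0 r1=65532 r2=65532 r3=3 r4=0
PC=10 addi  r1, r1, 7        | r0=0 r1=3 r2=65532 r3=3 r4=0
PC=11 slt  r3, r1, r4        | r0=0 r1=3 r2=65532 r3=0 r4=0
PC=12 ori   r4, r3, 7        | r0=0 r1=3 r2=65532 r3=0 r4=7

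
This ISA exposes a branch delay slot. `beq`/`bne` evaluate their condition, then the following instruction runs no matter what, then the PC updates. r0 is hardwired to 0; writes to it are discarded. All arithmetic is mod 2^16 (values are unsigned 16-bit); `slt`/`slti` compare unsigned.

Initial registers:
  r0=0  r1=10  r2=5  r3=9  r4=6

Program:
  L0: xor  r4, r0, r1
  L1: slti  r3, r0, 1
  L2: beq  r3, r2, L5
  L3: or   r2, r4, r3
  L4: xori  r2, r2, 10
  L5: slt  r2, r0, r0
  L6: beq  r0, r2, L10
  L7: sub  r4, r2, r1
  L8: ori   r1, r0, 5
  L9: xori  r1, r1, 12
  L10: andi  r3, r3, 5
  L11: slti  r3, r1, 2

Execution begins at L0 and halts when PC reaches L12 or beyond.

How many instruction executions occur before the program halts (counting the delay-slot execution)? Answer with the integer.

PC=0  xor  r4, r0, r1        | r0=0 r1=10 r2=5 r3=9 r4=10
PC=1  slti  r3, r0, 1        | r0=0 r1=10 r2=5 r3=1 r4=10
PC=2  beq  r3, r2, L5        | r0=0 r1=10 r2=5 r3=1 r4=10  [not taken]
PC=3  or   r2, r4, r3        | r0=0 r1=10 r2=11 r3=1 r4=10
PC=4  xori  r2, r2, 10       | r0=0 r1=10 r2=1 r3=1 r4=10
PC=5  slt  r2, r0, r0        | r0=0 r1=10 r2=0 r3=1 r4=10
PC=6  beq  r0, r2, L10       | r0=0 r1=10 r2=0 r3=1 r4=10  [TAKEN]
PC=7  sub  r4, r2, r1        | r0=0 r1=10 r2=0 r3=1 r4=65526
PC=10 andi  r3, r3, 5        | r0=0 r1=10 r2=0 r3=1 r4=65526
PC=11 slti  r3, r1, 2        | r0=0 r1=10 r2=0 r3=0 r4=65526

10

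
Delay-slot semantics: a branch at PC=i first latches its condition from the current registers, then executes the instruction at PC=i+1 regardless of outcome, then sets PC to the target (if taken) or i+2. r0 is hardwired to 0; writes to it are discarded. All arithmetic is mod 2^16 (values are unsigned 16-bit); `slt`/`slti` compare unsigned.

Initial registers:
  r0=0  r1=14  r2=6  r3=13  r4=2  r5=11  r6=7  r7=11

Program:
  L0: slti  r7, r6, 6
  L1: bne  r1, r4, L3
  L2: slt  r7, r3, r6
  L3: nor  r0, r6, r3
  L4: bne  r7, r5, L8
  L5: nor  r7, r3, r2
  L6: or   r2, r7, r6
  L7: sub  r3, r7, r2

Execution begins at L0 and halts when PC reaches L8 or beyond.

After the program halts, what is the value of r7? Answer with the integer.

#0 slti  r7, r6, 6 ; 0/14/6/13/2/11/7/0
#1 bne  r1, r4, L3 ; 0/14/6/13/2/11/7/0 ; →target
#2 slt  r7, r3, r6 ; 0/14/6/13/2/11/7/0
#3 nor  r0, r6, r3 ; 0/14/6/13/2/11/7/0
#4 bne  r7, r5, L8 ; 0/14/6/13/2/11/7/0 ; →target
#5 nor  r7, r3, r2 ; 0/14/6/13/2/11/7/65520

65520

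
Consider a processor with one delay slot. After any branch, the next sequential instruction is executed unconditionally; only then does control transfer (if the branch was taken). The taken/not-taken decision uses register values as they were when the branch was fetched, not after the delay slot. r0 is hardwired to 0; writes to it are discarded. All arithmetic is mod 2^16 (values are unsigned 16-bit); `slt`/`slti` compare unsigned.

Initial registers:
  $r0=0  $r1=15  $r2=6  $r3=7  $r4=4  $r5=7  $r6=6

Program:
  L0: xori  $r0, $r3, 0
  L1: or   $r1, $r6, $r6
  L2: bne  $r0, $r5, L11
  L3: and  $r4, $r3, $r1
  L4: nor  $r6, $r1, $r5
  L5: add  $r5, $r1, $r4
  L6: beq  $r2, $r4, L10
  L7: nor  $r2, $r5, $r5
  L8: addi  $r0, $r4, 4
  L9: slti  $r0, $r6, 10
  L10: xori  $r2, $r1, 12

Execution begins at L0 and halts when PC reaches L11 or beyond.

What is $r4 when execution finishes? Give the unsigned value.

6

  step pc=0: xori  $r0, $r3, 0  regs=(0,15,6,7,4,7,6)
  step pc=1: or   $r1, $r6, $r6  regs=(0,6,6,7,4,7,6)
  step pc=2: bne  $r0, $r5, L11  cond=T  regs=(0,6,6,7,4,7,6)
  step pc=3: and  $r4, $r3, $r1  regs=(0,6,6,7,6,7,6)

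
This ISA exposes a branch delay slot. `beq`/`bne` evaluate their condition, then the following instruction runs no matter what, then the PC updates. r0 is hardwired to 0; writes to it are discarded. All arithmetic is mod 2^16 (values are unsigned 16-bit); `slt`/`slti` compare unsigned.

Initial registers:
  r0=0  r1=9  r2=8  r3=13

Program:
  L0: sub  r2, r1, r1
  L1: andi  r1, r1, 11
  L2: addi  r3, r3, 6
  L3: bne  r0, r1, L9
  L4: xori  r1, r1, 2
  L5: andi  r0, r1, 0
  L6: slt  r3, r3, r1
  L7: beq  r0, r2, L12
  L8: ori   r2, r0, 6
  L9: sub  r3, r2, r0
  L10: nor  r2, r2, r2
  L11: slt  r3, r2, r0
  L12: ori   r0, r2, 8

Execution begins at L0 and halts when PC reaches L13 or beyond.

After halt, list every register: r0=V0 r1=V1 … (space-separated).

r0=0 r1=11 r2=65535 r3=0

PC=0  sub  r2, r1, r1        | r0=0 r1=9 r2=0 r3=13
PC=1  andi  r1, r1, 11       | r0=0 r1=9 r2=0 r3=13
PC=2  addi  r3, r3, 6        | r0=0 r1=9 r2=0 r3=19
PC=3  bne  r0, r1, L9        | r0=0 r1=9 r2=0 r3=19  [TAKEN]
PC=4  xori  r1, r1, 2        | r0=0 r1=11 r2=0 r3=19
PC=9  sub  r3, r2, r0        | r0=0 r1=11 r2=0 r3=0
PC=10 nor  r2, r2, r2        | r0=0 r1=11 r2=65535 r3=0
PC=11 slt  r3, r2, r0        | r0=0 r1=11 r2=65535 r3=0
PC=12 ori   r0, r2, 8        | r0=0 r1=11 r2=65535 r3=0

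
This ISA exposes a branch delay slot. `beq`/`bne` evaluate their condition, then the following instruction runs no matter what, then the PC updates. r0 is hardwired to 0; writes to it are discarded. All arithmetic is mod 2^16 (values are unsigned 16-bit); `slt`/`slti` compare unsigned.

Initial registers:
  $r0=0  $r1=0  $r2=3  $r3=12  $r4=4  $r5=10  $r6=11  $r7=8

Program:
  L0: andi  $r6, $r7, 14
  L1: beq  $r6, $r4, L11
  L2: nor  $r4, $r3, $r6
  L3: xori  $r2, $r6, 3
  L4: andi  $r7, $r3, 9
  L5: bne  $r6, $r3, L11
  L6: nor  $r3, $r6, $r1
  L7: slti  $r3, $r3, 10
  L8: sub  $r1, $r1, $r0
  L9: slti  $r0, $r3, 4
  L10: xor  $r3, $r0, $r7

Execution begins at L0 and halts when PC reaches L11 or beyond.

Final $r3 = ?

  step pc=0: andi  $r6, $r7, 14  regs=(0,0,3,12,4,10,8,8)
  step pc=1: beq  $r6, $r4, L11  cond=F  regs=(0,0,3,12,4,10,8,8)
  step pc=2: nor  $r4, $r3, $r6  regs=(0,0,3,12,65523,10,8,8)
  step pc=3: xori  $r2, $r6, 3  regs=(0,0,11,12,65523,10,8,8)
  step pc=4: andi  $r7, $r3, 9  regs=(0,0,11,12,65523,10,8,8)
  step pc=5: bne  $r6, $r3, L11  cond=T  regs=(0,0,11,12,65523,10,8,8)
  step pc=6: nor  $r3, $r6, $r1  regs=(0,0,11,65527,65523,10,8,8)

65527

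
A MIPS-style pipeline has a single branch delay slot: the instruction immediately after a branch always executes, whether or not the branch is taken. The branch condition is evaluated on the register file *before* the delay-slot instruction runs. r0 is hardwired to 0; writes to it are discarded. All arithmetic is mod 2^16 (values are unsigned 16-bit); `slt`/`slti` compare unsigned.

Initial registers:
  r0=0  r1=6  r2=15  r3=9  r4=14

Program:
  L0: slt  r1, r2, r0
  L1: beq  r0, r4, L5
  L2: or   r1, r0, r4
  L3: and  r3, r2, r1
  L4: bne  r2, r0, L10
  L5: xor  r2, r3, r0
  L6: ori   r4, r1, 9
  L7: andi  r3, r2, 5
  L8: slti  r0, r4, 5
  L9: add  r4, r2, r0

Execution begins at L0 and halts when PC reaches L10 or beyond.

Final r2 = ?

14

PC=0  slt  r1, r2, r0        | r0=0 r1=0 r2=15 r3=9 r4=14
PC=1  beq  r0, r4, L5        | r0=0 r1=0 r2=15 r3=9 r4=14  [not taken]
PC=2  or   r1, r0, r4        | r0=0 r1=14 r2=15 r3=9 r4=14
PC=3  and  r3, r2, r1        | r0=0 r1=14 r2=15 r3=14 r4=14
PC=4  bne  r2, r0, L10       | r0=0 r1=14 r2=15 r3=14 r4=14  [TAKEN]
PC=5  xor  r2, r3, r0        | r0=0 r1=14 r2=14 r3=14 r4=14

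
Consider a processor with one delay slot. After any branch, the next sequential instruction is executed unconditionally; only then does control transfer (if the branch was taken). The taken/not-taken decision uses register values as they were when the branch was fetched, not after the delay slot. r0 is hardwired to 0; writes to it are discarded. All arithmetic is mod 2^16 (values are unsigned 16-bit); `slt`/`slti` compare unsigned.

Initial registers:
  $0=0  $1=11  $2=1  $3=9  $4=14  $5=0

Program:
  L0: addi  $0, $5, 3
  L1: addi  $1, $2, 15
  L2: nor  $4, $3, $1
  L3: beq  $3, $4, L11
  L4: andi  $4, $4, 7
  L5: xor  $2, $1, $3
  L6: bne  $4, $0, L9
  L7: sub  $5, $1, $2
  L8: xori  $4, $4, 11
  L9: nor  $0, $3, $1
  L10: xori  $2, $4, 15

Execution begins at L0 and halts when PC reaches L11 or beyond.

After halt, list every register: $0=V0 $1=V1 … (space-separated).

PC=0  addi  $0, $5, 3        | $0=0 $1=11 $2=1 $3=9 $4=14 $5=0
PC=1  addi  $1, $2, 15       | $0=0 $1=16 $2=1 $3=9 $4=14 $5=0
PC=2  nor  $4, $3, $1        | $0=0 $1=16 $2=1 $3=9 $4=65510 $5=0
PC=3  beq  $3, $4, L11       | $0=0 $1=16 $2=1 $3=9 $4=65510 $5=0  [not taken]
PC=4  andi  $4, $4, 7        | $0=0 $1=16 $2=1 $3=9 $4=6 $5=0
PC=5  xor  $2, $1, $3        | $0=0 $1=16 $2=25 $3=9 $4=6 $5=0
PC=6  bne  $4, $0, L9        | $0=0 $1=16 $2=25 $3=9 $4=6 $5=0  [TAKEN]
PC=7  sub  $5, $1, $2        | $0=0 $1=16 $2=25 $3=9 $4=6 $5=65527
PC=9  nor  $0, $3, $1        | $0=0 $1=16 $2=25 $3=9 $4=6 $5=65527
PC=10 xori  $2, $4, 15       | $0=0 $1=16 $2=9 $3=9 $4=6 $5=65527

$0=0 $1=16 $2=9 $3=9 $4=6 $5=65527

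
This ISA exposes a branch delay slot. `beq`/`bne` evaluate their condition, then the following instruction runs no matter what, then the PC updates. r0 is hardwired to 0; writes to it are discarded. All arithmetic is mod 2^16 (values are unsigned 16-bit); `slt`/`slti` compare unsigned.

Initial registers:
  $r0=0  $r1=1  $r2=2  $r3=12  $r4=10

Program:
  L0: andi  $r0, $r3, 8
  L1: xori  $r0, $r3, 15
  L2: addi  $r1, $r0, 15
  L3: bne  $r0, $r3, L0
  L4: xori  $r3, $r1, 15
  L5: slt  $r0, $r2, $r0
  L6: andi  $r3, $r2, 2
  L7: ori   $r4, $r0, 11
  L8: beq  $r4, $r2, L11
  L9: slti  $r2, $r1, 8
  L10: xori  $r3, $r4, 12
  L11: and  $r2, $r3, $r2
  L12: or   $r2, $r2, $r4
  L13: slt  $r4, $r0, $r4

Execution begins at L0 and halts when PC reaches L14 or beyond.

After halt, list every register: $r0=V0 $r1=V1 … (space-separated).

$r0=0 $r1=15 $r2=11 $r3=7 $r4=1

#0 andi  $r0, $r3, 8 ; 0/1/2/12/10
#1 xori  $r0, $r3, 15 ; 0/1/2/12/10
#2 addi  $r1, $r0, 15 ; 0/15/2/12/10
#3 bne  $r0, $r3, L0 ; 0/15/2/12/10 ; →target
#4 xori  $r3, $r1, 15 ; 0/15/2/0/10
#0 andi  $r0, $r3, 8 ; 0/15/2/0/10
#1 xori  $r0, $r3, 15 ; 0/15/2/0/10
#2 addi  $r1, $r0, 15 ; 0/15/2/0/10
#3 bne  $r0, $r3, L0 ; 0/15/2/0/10 ; →fallthru
#4 xori  $r3, $r1, 15 ; 0/15/2/0/10
#5 slt  $r0, $r2, $r0 ; 0/15/2/0/10
#6 andi  $r3, $r2, 2 ; 0/15/2/2/10
#7 ori   $r4, $r0, 11 ; 0/15/2/2/11
#8 beq  $r4, $r2, L11 ; 0/15/2/2/11 ; →fallthru
#9 slti  $r2, $r1, 8 ; 0/15/0/2/11
#10 xori  $r3, $r4, 12 ; 0/15/0/7/11
#11 and  $r2, $r3, $r2 ; 0/15/0/7/11
#12 or   $r2, $r2, $r4 ; 0/15/11/7/11
#13 slt  $r4, $r0, $r4 ; 0/15/11/7/1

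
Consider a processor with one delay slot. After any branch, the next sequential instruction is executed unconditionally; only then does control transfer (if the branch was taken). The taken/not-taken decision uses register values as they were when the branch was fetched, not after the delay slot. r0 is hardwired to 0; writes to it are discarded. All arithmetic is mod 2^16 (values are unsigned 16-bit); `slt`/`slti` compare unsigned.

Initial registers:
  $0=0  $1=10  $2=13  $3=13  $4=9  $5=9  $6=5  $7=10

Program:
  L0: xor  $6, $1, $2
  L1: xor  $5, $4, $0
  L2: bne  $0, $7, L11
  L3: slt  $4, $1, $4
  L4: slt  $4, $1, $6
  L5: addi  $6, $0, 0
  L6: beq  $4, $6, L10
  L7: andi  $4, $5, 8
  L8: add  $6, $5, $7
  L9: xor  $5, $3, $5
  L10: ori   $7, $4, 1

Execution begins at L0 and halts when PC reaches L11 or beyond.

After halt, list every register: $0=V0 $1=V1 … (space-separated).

$0=0 $1=10 $2=13 $3=13 $4=0 $5=9 $6=7 $7=10

#0 xor  $6, $1, $2 ; 0/10/13/13/9/9/7/10
#1 xor  $5, $4, $0 ; 0/10/13/13/9/9/7/10
#2 bne  $0, $7, L11 ; 0/10/13/13/9/9/7/10 ; →target
#3 slt  $4, $1, $4 ; 0/10/13/13/0/9/7/10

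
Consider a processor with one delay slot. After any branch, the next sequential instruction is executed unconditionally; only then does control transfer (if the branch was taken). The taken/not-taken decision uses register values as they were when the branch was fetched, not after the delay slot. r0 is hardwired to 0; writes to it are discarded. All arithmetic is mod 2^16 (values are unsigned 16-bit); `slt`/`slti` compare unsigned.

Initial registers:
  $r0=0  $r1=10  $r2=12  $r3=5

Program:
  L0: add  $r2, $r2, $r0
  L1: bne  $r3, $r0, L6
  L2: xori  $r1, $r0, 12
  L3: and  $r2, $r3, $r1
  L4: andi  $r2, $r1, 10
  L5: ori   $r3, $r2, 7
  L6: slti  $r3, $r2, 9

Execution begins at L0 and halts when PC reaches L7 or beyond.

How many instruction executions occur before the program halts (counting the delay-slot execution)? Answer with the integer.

[0] add  $r2, $r2, $r0  →  {$r0:0, $r1:10, $r2:12, $r3:5}
[1] bne  $r3, $r0, L6  →  {$r0:0, $r1:10, $r2:12, $r3:5}  ⟨branch taken⟩
[2] xori  $r1, $r0, 12  →  {$r0:0, $r1:12, $r2:12, $r3:5}
[6] slti  $r3, $r2, 9  →  {$r0:0, $r1:12, $r2:12, $r3:0}

4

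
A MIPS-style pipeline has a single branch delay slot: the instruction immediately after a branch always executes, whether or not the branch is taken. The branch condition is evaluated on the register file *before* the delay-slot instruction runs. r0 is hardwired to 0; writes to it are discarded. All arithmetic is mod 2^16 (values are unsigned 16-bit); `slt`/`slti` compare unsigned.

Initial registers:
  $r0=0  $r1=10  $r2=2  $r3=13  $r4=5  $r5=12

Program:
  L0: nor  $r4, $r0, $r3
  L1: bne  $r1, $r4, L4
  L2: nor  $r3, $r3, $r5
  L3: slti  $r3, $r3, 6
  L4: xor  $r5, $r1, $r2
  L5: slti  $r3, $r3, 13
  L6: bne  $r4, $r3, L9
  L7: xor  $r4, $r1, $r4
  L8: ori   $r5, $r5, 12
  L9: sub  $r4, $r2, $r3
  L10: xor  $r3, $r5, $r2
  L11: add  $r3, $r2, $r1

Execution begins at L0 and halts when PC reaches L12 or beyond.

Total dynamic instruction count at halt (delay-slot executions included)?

10

#0 nor  $r4, $r0, $r3 ; 0/10/2/13/65522/12
#1 bne  $r1, $r4, L4 ; 0/10/2/13/65522/12 ; →target
#2 nor  $r3, $r3, $r5 ; 0/10/2/65522/65522/12
#4 xor  $r5, $r1, $r2 ; 0/10/2/65522/65522/8
#5 slti  $r3, $r3, 13 ; 0/10/2/0/65522/8
#6 bne  $r4, $r3, L9 ; 0/10/2/0/65522/8 ; →target
#7 xor  $r4, $r1, $r4 ; 0/10/2/0/65528/8
#9 sub  $r4, $r2, $r3 ; 0/10/2/0/2/8
#10 xor  $r3, $r5, $r2 ; 0/10/2/10/2/8
#11 add  $r3, $r2, $r1 ; 0/10/2/12/2/8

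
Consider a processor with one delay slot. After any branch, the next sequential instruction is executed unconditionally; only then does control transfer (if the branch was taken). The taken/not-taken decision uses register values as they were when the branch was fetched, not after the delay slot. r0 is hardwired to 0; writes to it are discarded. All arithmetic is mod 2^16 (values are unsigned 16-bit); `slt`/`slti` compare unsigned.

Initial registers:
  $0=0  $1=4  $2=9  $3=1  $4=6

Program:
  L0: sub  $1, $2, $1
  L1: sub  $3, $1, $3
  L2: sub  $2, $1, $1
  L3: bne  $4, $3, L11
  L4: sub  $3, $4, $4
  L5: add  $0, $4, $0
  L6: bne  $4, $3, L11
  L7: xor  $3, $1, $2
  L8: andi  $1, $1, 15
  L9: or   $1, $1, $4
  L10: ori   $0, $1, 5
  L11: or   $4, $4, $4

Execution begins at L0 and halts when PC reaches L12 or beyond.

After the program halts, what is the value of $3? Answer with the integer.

PC=0  sub  $1, $2, $1        | $0=0 $1=5 $2=9 $3=1 $4=6
PC=1  sub  $3, $1, $3        | $0=0 $1=5 $2=9 $3=4 $4=6
PC=2  sub  $2, $1, $1        | $0=0 $1=5 $2=0 $3=4 $4=6
PC=3  bne  $4, $3, L11       | $0=0 $1=5 $2=0 $3=4 $4=6  [TAKEN]
PC=4  sub  $3, $4, $4        | $0=0 $1=5 $2=0 $3=0 $4=6
PC=11 or   $4, $4, $4        | $0=0 $1=5 $2=0 $3=0 $4=6

0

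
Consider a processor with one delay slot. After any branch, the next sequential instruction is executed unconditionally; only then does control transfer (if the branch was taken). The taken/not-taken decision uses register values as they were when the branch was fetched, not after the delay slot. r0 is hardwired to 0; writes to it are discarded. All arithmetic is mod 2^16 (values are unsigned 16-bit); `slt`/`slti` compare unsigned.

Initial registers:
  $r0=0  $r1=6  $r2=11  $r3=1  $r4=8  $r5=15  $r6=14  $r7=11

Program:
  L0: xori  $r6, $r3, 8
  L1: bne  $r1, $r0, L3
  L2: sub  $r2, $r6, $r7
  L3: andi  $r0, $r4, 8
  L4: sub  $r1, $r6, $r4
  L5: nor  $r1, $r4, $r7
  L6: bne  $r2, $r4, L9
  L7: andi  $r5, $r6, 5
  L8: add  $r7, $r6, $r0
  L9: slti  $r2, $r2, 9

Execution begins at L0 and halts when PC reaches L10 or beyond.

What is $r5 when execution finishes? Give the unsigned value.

1

PC=0  xori  $r6, $r3, 8      | $r0=0 $r1=6 $r2=11 $r3=1 $r4=8 $r5=15 $r6=9 $r7=11
PC=1  bne  $r1, $r0, L3      | $r0=0 $r1=6 $r2=11 $r3=1 $r4=8 $r5=15 $r6=9 $r7=11  [TAKEN]
PC=2  sub  $r2, $r6, $r7     | $r0=0 $r1=6 $r2=65534 $r3=1 $r4=8 $r5=15 $r6=9 $r7=11
PC=3  andi  $r0, $r4, 8      | $r0=0 $r1=6 $r2=65534 $r3=1 $r4=8 $r5=15 $r6=9 $r7=11
PC=4  sub  $r1, $r6, $r4     | $r0=0 $r1=1 $r2=65534 $r3=1 $r4=8 $r5=15 $r6=9 $r7=11
PC=5  nor  $r1, $r4, $r7     | $r0=0 $r1=65524 $r2=65534 $r3=1 $r4=8 $r5=15 $r6=9 $r7=11
PC=6  bne  $r2, $r4, L9      | $r0=0 $r1=65524 $r2=65534 $r3=1 $r4=8 $r5=15 $r6=9 $r7=11  [TAKEN]
PC=7  andi  $r5, $r6, 5      | $r0=0 $r1=65524 $r2=65534 $r3=1 $r4=8 $r5=1 $r6=9 $r7=11
PC=9  slti  $r2, $r2, 9      | $r0=0 $r1=65524 $r2=0 $r3=1 $r4=8 $r5=1 $r6=9 $r7=11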